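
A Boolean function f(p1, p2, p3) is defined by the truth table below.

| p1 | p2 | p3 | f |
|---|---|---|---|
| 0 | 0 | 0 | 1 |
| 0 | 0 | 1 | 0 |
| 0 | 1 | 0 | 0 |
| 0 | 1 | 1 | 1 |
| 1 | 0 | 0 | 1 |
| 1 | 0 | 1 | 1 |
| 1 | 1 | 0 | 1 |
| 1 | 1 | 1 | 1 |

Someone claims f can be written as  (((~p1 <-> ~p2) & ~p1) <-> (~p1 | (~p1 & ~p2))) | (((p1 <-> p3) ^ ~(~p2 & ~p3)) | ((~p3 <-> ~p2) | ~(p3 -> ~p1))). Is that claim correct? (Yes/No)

No

Check the formula against f row by row:
  p1=0, p2=0, p3=0: formula gives 1, f = 1 ✓
  p1=0, p2=0, p3=1: formula gives 1, but f = 0 ✗
Row (0,0,1) is a counterexample, so the formula is not equivalent to f.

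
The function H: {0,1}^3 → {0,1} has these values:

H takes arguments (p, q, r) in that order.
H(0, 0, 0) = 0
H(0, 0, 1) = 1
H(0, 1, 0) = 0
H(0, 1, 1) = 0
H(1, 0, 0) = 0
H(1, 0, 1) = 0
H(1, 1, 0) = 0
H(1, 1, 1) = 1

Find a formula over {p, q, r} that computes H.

H(p, q, r) = ((p' · q') · r) + ((p · q) · r)

The 1-rows are (0,0,1), (1,1,1). Each contributes one minterm — ¬p·¬q·r; p·q·r — and their disjunction is a sum-of-products form of H.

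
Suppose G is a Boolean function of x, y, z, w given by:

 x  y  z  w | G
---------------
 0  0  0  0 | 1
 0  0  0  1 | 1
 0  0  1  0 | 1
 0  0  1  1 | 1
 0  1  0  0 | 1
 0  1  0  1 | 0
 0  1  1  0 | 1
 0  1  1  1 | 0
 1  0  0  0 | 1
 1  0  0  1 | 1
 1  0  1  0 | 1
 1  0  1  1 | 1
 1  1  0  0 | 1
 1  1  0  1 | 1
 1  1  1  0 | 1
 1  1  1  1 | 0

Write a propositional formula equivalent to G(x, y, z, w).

G(x, y, z, w) = (((((x' · y) · z') · w) + (((x' · y) · z) · w)) + (((x · y) · z) · w))'

The 0-rows are (0,1,0,1), (0,1,1,1), (1,1,1,1). Take each as a conjunction (¬x·y·¬z·w, ¬x·y·z·w, x·y·z·w), form their disjunction, and complement — that gives a formula that is 1 everywhere G is.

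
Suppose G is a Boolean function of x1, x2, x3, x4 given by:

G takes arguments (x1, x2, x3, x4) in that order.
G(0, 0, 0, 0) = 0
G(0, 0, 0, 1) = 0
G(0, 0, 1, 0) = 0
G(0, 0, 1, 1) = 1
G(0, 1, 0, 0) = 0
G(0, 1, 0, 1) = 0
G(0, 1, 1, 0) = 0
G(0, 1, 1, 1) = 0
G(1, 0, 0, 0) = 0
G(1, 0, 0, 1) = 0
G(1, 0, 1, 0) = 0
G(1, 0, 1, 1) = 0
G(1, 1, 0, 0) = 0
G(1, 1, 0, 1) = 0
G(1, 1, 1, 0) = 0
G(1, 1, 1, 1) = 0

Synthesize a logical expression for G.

Only row (0,0,1,1) gives 1. That row's minterm ¬x1·¬x2·x3·x4 is G directly.

G(x1, x2, x3, x4) = ((NOT x1 AND NOT x2) AND x3) AND x4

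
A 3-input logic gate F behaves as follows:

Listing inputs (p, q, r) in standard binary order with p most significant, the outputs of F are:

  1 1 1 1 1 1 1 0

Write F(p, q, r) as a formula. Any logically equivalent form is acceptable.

Only row (1,1,1) gives 0. So F is 1 everywhere except there — the complement of the minterm p·q·r.

F(p, q, r) = ~((p & q) & r)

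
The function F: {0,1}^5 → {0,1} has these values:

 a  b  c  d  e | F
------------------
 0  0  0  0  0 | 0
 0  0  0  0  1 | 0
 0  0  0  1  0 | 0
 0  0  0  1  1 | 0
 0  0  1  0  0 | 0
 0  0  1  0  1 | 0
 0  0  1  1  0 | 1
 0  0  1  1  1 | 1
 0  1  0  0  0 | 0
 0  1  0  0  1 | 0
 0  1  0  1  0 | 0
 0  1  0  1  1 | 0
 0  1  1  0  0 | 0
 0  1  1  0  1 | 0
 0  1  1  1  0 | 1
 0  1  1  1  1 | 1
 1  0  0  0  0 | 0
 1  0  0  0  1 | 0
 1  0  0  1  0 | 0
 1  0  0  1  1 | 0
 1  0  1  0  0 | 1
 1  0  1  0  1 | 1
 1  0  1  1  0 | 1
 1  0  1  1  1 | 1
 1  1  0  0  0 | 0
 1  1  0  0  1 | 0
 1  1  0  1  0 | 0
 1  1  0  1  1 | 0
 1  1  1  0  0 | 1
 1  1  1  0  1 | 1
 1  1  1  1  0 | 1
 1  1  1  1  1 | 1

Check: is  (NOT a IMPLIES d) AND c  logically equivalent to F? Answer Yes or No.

Test each input against both F and the formula:
  a=0, b=0, c=0, d=0, e=0: formula gives 0, F = 0 ✓
  a=0, b=0, c=0, d=0, e=1: formula gives 0, F = 0 ✓
  a=0, b=0, c=0, d=1, e=0: formula gives 0, F = 0 ✓
  a=0, b=0, c=0, d=1, e=1: formula gives 0, F = 0 ✓
  …and likewise for the remaining 28 rows.
No disagreement on any input; they are logically equivalent.

Yes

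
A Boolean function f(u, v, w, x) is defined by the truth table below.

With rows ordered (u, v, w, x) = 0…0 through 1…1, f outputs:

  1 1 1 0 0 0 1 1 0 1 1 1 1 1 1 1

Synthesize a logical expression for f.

There are just 4 zero rows: (0,0,1,1), (0,1,0,0), (0,1,0,1), (1,0,0,0). Their minterms are ¬u·¬v·w·x, ¬u·v·¬w·¬x, ¬u·v·¬w·x, u·¬v·¬w·¬x; the OR of those covers precisely the 0-outputs, and negating it yields f.

f(u, v, w, x) = ((((((u' · v') · w) · x) + (((u' · v) · w') · x')) + (((u' · v) · w') · x)) + (((u · v') · w') · x'))'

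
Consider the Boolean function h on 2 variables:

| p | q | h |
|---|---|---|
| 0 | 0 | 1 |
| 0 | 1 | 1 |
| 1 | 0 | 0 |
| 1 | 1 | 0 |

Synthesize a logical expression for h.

h(p, q) = (not p and not q) or (not p and q)

The 1-rows are (0,0), (0,1). Each contributes one minterm — ¬p·¬q; ¬p·q — and their disjunction is a sum-of-products form of h.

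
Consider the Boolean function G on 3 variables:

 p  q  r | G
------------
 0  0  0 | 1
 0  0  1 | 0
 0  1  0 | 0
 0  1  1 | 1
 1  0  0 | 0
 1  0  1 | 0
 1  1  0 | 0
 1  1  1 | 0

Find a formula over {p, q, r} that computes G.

Collect the rows where G=1 — (0,0,0), (0,1,1) — and write one minterm per row: ¬p·¬q·¬r, ¬p·q·r. Their union (logical OR) reproduces the table exactly.

G(p, q, r) = ((p' · q') · r') + ((p' · q) · r)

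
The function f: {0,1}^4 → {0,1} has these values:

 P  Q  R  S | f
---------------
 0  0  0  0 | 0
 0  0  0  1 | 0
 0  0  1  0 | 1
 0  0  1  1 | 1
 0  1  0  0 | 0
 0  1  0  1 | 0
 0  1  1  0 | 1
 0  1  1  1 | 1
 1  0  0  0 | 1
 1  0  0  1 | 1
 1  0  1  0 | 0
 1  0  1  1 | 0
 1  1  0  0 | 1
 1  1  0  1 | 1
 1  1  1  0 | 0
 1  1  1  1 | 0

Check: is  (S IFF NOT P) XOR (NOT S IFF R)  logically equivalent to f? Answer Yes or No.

Evaluate (S IFF NOT P) XOR (NOT S IFF R) on each row and compare to f:
  P=0, Q=0, R=0, S=0: formula gives 0, f = 0 ✓
  P=0, Q=0, R=0, S=1: formula gives 0, f = 0 ✓
  P=0, Q=0, R=1, S=0: formula gives 1, f = 1 ✓
  P=0, Q=0, R=1, S=1: formula gives 1, f = 1 ✓
  … (the remaining 12 rows also agree.)
Every row agrees, so the formula is equivalent.

Yes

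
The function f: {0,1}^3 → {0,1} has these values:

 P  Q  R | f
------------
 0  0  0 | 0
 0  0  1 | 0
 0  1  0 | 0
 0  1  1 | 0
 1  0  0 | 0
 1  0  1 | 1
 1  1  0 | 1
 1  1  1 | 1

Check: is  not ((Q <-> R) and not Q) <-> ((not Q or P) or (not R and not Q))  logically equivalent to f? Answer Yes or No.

Evaluate not ((Q <-> R) and not Q) <-> ((not Q or P) or (not R and not Q)) on each row and compare to f:
  P=0, Q=0, R=0: formula gives 0, f = 0 ✓
  P=0, Q=0, R=1: formula gives 1, but f = 0 ✗
A single disagreement suffices: at (0,0,1) they differ, so the formula does not compute f.

No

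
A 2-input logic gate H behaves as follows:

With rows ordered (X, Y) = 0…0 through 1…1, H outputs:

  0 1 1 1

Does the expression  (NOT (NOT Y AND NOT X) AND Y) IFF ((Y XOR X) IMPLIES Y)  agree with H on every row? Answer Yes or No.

Yes

Test each input against both H and the formula:
  X=0, Y=0: formula gives 0, H = 0 ✓
  X=0, Y=1: formula gives 1, H = 1 ✓
  X=1, Y=0: formula gives 1, H = 1 ✓
  X=1, Y=1: formula gives 1, H = 1 ✓
Every row agrees, so the formula is equivalent.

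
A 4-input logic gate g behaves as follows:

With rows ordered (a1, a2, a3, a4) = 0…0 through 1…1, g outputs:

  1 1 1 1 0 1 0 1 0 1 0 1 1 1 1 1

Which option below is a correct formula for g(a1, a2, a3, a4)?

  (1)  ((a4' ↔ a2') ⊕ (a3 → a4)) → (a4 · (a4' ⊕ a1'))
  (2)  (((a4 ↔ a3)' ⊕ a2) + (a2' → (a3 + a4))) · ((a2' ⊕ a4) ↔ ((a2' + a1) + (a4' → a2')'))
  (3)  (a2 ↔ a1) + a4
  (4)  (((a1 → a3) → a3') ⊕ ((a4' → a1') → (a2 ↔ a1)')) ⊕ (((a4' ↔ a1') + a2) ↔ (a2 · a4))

3

(1) fails at (0,0,1,0): the formula yields 0, g is 1.
(2) fails at (0,0,0,0): the formula yields 0, g is 1.
(4) fails at (0,0,0,1): the formula yields 0, g is 1.
Only (3) survives; checking it on all 16 rows confirms it matches g.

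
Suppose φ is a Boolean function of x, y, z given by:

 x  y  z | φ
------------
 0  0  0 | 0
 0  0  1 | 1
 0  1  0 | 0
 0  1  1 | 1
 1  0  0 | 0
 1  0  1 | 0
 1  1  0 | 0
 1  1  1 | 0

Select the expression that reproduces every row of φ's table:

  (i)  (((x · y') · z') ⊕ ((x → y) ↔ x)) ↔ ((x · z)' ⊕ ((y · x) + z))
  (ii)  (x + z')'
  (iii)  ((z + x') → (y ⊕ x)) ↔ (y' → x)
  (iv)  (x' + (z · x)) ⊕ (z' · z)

ii

(i): at (1,0,0) it gives 1, but φ = 0 — eliminated.
(iii): at (0,0,0) it gives 1, but φ = 0 — eliminated.
(iv): at (0,0,0) it gives 1, but φ = 0 — eliminated.
(ii) is the remaining candidate, and it agrees with φ on all 8 inputs.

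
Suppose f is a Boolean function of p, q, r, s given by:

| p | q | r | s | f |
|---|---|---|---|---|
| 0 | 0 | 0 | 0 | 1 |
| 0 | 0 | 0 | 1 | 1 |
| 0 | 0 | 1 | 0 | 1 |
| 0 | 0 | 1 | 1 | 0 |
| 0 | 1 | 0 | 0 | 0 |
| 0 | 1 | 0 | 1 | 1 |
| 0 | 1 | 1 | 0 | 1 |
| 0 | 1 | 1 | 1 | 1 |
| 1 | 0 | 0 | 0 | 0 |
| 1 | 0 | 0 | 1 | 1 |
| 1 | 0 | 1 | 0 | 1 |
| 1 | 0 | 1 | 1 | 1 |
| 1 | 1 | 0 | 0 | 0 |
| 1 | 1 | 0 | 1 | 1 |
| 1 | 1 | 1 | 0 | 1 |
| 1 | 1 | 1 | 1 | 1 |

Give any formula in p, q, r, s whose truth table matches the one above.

f(p, q, r, s) = ¬((((((¬p ∧ ¬q) ∧ r) ∧ s) ∨ (((¬p ∧ q) ∧ ¬r) ∧ ¬s)) ∨ (((p ∧ ¬q) ∧ ¬r) ∧ ¬s)) ∨ (((p ∧ q) ∧ ¬r) ∧ ¬s))

The 0-rows are (0,0,1,1), (0,1,0,0), (1,0,0,0), (1,1,0,0). Take each as a conjunction (¬p·¬q·r·s, ¬p·q·¬r·¬s, p·¬q·¬r·¬s, p·q·¬r·¬s), form their disjunction, and complement — that gives a formula that is 1 everywhere f is.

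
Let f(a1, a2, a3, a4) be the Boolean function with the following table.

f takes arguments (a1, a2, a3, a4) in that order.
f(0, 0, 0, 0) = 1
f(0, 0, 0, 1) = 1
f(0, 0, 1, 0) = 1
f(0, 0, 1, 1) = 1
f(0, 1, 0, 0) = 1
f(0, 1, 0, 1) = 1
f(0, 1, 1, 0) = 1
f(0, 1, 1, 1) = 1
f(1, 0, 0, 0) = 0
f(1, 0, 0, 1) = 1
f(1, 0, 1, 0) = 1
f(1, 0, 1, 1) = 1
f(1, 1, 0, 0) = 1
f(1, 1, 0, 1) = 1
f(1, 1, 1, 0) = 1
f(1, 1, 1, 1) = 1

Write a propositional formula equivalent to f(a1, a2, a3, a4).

f is 0 on exactly one input, (1,0,0,0), whose minterm is a1·¬a2·¬a3·¬a4. So f is the negation of that single conjunction.

f(a1, a2, a3, a4) = ~(((a1 & ~a2) & ~a3) & ~a4)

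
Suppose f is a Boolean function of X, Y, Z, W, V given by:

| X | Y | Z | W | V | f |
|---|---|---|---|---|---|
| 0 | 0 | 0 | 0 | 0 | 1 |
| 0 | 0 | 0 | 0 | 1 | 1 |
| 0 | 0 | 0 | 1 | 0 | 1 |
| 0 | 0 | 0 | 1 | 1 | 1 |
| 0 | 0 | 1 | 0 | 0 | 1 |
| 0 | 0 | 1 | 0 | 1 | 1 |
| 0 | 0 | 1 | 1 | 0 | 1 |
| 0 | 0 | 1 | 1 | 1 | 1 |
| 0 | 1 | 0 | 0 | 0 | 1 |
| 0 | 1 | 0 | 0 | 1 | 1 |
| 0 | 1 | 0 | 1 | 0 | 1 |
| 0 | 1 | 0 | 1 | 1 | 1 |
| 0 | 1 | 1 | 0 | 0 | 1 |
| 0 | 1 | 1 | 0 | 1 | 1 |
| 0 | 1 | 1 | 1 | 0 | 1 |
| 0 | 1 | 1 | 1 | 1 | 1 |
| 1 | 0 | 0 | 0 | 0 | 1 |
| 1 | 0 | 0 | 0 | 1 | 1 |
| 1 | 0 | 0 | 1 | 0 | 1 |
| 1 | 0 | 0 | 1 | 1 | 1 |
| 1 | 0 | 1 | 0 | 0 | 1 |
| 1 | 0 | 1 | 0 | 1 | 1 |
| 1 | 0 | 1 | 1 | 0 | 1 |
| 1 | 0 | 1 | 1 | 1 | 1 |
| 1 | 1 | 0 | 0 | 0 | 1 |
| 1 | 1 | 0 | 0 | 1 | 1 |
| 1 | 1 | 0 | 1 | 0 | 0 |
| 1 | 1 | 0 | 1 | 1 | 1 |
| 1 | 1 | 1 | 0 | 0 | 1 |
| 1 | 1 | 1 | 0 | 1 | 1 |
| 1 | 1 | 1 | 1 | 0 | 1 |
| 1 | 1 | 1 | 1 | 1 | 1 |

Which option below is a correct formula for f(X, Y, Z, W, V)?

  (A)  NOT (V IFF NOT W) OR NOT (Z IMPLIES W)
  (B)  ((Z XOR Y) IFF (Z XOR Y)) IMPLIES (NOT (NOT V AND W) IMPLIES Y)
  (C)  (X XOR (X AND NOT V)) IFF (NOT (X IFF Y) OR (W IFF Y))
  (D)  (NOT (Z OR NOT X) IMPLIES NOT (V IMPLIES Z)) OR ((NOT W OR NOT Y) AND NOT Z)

D

(A) fails at (0,0,0,0,1): the formula yields 0, f is 1.
(B) fails at (0,0,0,0,0): the formula yields 0, f is 1.
(C) fails at (0,0,0,0,0): the formula yields 0, f is 1.
That leaves (D). Evaluating it on every row reproduces the table of f exactly.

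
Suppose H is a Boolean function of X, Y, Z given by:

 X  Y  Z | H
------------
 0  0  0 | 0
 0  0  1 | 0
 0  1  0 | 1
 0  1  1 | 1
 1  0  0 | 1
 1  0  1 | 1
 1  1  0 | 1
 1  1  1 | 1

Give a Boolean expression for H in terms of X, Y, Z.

H is 0 on only 2 rows — (0,0,0), (0,0,1). Writing each as a minterm (¬X·¬Y·¬Z, ¬X·¬Y·Z) and OR-ing them characterizes exactly where H=0, so H is the negation of that disjunction.

H(X, Y, Z) = NOT (((NOT X AND NOT Y) AND NOT Z) OR ((NOT X AND NOT Y) AND Z))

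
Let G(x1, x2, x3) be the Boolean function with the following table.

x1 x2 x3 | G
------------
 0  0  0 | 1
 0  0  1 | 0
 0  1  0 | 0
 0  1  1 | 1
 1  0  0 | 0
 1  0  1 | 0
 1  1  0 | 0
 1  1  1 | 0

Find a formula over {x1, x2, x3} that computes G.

Collect the rows where G=1 — (0,0,0), (0,1,1) — and write one minterm per row: ¬x1·¬x2·¬x3, ¬x1·x2·x3. Their union (logical OR) reproduces the table exactly.

G(x1, x2, x3) = ((x1' · x2') · x3') + ((x1' · x2) · x3)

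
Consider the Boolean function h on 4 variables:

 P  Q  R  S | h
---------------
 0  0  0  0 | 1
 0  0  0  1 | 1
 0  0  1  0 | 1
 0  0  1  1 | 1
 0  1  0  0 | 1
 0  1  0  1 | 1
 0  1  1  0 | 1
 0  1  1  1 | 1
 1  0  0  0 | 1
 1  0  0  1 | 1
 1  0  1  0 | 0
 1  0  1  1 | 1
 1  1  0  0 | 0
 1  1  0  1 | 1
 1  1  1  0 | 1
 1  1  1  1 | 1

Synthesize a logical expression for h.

h(P, Q, R, S) = not ((((P and not Q) and R) and not S) or (((P and Q) and not R) and not S))

There are just 2 zero rows: (1,0,1,0), (1,1,0,0). Their minterms are P·¬Q·R·¬S, P·Q·¬R·¬S; the OR of those covers precisely the 0-outputs, and negating it yields h.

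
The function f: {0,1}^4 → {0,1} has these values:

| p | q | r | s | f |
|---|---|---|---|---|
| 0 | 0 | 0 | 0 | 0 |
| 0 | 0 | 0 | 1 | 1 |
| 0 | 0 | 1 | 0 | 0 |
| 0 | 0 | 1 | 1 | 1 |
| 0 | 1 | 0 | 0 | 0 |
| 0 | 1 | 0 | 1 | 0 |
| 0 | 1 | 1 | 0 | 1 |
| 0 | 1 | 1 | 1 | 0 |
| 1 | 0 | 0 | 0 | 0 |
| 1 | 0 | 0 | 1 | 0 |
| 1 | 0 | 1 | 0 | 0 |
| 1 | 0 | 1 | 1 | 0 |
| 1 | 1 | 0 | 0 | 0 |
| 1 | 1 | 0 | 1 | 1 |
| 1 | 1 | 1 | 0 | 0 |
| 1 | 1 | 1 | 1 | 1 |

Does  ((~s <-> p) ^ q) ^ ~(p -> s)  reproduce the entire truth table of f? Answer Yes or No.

No

Evaluate ((~s <-> p) ^ q) ^ ~(p -> s) on each row and compare to f:
  p=0, q=0, r=0, s=0: formula gives 0, f = 0 ✓
  p=0, q=0, r=0, s=1: formula gives 1, f = 1 ✓
  p=0, q=0, r=1, s=0: formula gives 0, f = 0 ✓
  p=0, q=0, r=1, s=1: formula gives 1, f = 1 ✓
  p=0, q=1, r=0, s=0: formula gives 1, but f = 0 ✗
A single disagreement suffices: at (0,1,0,0) they differ, so the formula does not compute f.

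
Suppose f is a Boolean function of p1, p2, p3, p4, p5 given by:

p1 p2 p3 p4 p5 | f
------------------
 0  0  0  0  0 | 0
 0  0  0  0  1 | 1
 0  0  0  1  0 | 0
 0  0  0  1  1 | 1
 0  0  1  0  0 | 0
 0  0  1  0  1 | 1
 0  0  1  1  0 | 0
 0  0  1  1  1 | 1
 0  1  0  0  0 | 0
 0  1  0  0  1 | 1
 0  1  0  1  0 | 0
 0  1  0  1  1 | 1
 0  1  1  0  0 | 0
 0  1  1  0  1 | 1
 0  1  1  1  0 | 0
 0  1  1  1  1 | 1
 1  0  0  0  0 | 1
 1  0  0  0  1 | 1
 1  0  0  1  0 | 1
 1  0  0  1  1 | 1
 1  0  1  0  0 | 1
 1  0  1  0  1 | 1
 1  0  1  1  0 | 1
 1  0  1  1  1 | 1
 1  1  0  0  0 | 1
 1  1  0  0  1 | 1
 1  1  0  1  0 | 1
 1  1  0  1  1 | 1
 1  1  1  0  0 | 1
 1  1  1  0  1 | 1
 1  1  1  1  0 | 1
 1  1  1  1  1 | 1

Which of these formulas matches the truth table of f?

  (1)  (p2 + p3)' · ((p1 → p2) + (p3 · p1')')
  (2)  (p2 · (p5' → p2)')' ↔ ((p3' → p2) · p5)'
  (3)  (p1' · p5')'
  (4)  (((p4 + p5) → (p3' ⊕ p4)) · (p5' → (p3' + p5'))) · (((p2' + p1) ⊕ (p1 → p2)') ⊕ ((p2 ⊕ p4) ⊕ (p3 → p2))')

(1) disagrees with f on (0,0,0,0,0) (formula → 1, table → 0); rule it out.
(2) disagrees with f on (0,0,0,0,0) (formula → 1, table → 0); rule it out.
(4) disagrees with f on (0,0,0,0,0) (formula → 1, table → 0); rule it out.
That leaves (3). Evaluating it on every row reproduces the table of f exactly.

3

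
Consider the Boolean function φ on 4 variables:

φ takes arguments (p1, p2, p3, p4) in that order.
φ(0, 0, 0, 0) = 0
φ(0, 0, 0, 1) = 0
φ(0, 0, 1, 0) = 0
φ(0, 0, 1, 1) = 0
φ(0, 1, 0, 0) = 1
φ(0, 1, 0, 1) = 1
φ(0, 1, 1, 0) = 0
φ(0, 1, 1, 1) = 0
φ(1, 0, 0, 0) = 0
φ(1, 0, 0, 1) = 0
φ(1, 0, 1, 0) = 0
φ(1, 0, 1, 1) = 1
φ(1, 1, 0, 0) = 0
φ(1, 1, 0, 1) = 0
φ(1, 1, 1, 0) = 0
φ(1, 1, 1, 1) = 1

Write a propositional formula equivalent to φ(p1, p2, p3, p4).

φ(p1, p2, p3, p4) = (((((¬p1 ∧ p2) ∧ ¬p3) ∧ ¬p4) ∨ (((¬p1 ∧ p2) ∧ ¬p3) ∧ p4)) ∨ (((p1 ∧ ¬p2) ∧ p3) ∧ p4)) ∨ (((p1 ∧ p2) ∧ p3) ∧ p4)

φ=1 on 4 inputs: (0,1,0,0), (0,1,0,1), (1,0,1,1), (1,1,1,1). Reading each as a conjunction of literals (¬p1·p2·¬p3·¬p4, ¬p1·p2·¬p3·p4, p1·¬p2·p3·p4, p1·p2·p3·p4) and taking the OR gives the canonical DNF.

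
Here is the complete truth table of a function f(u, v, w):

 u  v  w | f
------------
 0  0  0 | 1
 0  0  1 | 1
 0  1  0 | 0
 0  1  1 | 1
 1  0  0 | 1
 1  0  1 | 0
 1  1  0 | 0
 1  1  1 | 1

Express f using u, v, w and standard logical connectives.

f(u, v, w) = NOT ((((NOT u AND v) AND NOT w) OR ((u AND NOT v) AND w)) OR ((u AND v) AND NOT w))

f is 0 on only 3 rows — (0,1,0), (1,0,1), (1,1,0). Writing each as a minterm (¬u·v·¬w, u·¬v·w, u·v·¬w) and OR-ing them characterizes exactly where f=0, so f is the negation of that disjunction.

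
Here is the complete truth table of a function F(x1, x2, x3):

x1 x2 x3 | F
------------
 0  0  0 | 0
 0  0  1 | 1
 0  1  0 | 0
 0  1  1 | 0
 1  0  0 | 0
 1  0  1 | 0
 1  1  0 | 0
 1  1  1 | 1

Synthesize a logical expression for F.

The 1-rows are (0,0,1), (1,1,1). Each contributes one minterm — ¬x1·¬x2·x3; x1·x2·x3 — and their disjunction is a sum-of-products form of F.

F(x1, x2, x3) = ((not x1 and not x2) and x3) or ((x1 and x2) and x3)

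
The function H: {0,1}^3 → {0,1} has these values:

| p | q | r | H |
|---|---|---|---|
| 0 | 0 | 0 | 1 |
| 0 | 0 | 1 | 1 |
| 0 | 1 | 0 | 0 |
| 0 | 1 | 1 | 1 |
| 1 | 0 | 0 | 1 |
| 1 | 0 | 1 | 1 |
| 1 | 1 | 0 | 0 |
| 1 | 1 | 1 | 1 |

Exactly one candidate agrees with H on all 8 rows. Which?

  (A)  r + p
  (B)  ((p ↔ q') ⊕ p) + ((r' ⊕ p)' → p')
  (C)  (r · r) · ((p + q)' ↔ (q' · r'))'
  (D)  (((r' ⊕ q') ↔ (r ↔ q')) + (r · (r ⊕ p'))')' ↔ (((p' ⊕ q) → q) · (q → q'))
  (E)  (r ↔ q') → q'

E

(A): at (0,0,0) it gives 0, but H = 1 — eliminated.
(B): at (0,1,0) it gives 1, but H = 0 — eliminated.
(C): at (0,0,0) it gives 0, but H = 1 — eliminated.
(D): at (0,1,0) it gives 1, but H = 0 — eliminated.
That leaves (E). Evaluating it on every row reproduces the table of H exactly.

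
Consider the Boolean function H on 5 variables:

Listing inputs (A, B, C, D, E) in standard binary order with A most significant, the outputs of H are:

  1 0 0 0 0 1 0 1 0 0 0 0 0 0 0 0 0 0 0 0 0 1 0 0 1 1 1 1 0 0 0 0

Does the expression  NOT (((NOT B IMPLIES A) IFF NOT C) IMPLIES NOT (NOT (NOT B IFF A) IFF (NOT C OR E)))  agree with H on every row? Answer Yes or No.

Evaluate NOT (((NOT B IMPLIES A) IFF NOT C) IMPLIES NOT (NOT (NOT B IFF A) IFF (NOT C OR E))) on each row and compare to H:
  A=0, B=0, C=0, D=0, E=0: formula gives 0, but H = 1 ✗
Since they disagree at (0,0,0,0,0), the expression is not a correct formula for H.

No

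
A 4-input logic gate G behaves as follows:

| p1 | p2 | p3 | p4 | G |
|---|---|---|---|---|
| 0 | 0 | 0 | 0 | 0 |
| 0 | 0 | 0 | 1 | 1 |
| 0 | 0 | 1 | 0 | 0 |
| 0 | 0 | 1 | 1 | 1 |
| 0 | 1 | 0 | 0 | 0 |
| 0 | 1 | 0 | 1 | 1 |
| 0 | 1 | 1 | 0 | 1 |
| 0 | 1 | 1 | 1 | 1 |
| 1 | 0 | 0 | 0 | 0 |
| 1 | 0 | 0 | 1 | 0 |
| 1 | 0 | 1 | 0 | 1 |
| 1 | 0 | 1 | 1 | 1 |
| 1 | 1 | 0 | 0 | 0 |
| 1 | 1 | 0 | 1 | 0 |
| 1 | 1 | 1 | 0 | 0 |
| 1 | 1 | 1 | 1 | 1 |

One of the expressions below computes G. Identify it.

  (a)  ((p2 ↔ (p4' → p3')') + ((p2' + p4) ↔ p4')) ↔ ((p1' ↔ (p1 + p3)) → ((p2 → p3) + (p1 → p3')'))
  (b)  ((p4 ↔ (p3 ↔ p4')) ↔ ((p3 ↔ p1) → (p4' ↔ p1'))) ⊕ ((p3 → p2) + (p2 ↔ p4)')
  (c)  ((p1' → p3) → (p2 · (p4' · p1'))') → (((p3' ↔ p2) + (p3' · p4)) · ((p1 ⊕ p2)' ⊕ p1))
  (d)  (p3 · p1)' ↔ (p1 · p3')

b

(a) disagrees with G on (0,0,0,0) (formula → 1, table → 0); rule it out.
(c) disagrees with G on (0,0,1,0) (formula → 1, table → 0); rule it out.
(d) disagrees with G on (0,0,0,1) (formula → 0, table → 1); rule it out.
That leaves (b). Evaluating it on every row reproduces the table of G exactly.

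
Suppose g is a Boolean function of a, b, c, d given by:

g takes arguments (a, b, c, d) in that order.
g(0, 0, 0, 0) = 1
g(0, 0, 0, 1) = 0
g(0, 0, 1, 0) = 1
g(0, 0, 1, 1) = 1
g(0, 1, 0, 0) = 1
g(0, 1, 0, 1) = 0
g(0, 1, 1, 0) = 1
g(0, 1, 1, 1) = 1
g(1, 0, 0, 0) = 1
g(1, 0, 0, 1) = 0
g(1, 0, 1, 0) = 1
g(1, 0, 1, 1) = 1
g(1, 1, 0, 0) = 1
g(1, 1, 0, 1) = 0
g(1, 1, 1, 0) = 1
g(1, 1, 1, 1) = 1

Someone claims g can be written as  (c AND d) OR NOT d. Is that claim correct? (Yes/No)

Yes

Check the formula against g row by row:
  a=0, b=0, c=0, d=0: formula gives 1, g = 1 ✓
  a=0, b=0, c=0, d=1: formula gives 0, g = 0 ✓
  a=0, b=0, c=1, d=0: formula gives 1, g = 1 ✓
  a=0, b=0, c=1, d=1: formula gives 1, g = 1 ✓
  …and likewise for the remaining 12 rows.
No disagreement on any input; they are logically equivalent.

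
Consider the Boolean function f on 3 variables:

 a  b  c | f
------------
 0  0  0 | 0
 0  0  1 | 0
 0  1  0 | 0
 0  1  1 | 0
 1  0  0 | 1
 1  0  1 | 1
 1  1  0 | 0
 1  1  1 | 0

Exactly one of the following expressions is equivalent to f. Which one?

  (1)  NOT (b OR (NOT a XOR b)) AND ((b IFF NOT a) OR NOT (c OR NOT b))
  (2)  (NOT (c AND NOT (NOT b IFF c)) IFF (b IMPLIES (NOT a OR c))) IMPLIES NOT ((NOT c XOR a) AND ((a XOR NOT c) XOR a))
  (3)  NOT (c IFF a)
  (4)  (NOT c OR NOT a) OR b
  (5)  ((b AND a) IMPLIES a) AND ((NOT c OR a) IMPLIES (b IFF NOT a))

1

(2): at (0,0,1) it gives 1, but f = 0 — eliminated.
(3): at (0,0,1) it gives 1, but f = 0 — eliminated.
(4): at (0,0,0) it gives 1, but f = 0 — eliminated.
(5): at (0,0,1) it gives 1, but f = 0 — eliminated.
That leaves (1). Evaluating it on every row reproduces the table of f exactly.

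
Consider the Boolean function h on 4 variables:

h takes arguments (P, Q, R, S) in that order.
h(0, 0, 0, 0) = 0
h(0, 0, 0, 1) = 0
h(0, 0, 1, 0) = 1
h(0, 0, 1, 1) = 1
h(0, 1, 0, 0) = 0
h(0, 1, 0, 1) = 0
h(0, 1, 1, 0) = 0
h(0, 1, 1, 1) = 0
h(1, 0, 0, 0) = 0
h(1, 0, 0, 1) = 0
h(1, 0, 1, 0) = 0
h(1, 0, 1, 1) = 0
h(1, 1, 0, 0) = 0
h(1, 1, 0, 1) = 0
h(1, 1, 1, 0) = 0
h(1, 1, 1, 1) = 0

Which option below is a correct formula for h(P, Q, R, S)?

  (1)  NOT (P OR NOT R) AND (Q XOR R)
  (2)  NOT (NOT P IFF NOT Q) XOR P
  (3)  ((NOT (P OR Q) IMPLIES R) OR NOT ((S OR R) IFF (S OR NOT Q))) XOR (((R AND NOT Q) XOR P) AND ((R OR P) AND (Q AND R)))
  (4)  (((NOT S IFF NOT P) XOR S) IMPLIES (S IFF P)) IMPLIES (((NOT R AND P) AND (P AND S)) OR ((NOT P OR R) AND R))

(2) fails at (0,0,1,0): the formula yields 0, h is 1.
(3) fails at (0,0,0,0): the formula yields 1, h is 0.
(4) fails at (0,0,0,1): the formula yields 1, h is 0.
Only (1) survives; checking it on all 16 rows confirms it matches h.

1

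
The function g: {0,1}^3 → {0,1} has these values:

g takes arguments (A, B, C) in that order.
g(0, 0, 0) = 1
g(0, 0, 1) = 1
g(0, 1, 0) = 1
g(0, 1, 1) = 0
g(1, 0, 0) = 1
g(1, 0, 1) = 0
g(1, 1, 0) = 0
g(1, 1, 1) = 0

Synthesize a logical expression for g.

g(A, B, C) = ((((¬A ∧ ¬B) ∧ ¬C) ∨ ((¬A ∧ ¬B) ∧ C)) ∨ ((¬A ∧ B) ∧ ¬C)) ∨ ((A ∧ ¬B) ∧ ¬C)

Collect the rows where g=1 — (0,0,0), (0,0,1), (0,1,0), (1,0,0) — and write one minterm per row: ¬A·¬B·¬C, ¬A·¬B·C, ¬A·B·¬C, A·¬B·¬C. Their union (logical OR) reproduces the table exactly.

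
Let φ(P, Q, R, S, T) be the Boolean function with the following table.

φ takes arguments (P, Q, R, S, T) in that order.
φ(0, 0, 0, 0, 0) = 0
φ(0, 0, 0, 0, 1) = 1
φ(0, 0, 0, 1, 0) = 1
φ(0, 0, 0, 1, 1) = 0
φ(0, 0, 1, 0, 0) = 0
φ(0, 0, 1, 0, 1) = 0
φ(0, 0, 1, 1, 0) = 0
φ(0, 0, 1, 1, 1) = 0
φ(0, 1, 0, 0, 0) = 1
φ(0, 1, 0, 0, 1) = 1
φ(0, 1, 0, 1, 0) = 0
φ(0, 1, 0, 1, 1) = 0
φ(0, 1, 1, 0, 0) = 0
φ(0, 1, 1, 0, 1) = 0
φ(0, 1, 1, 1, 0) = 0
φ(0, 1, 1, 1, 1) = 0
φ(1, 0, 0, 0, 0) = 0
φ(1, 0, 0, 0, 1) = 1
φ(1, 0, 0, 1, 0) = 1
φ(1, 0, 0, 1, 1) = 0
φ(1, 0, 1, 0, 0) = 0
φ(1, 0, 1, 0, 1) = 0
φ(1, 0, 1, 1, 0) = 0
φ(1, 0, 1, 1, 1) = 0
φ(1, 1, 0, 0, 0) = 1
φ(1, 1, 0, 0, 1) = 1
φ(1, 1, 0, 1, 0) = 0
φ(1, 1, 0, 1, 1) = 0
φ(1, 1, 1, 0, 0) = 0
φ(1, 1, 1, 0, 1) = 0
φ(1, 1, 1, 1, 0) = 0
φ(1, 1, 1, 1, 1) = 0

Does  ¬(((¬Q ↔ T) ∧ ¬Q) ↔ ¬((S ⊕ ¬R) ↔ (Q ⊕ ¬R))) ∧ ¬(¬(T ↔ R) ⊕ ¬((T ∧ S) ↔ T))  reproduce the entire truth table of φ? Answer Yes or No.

Test each input against both φ and the formula:
  P=0, Q=0, R=0, S=0, T=0: formula gives 0, φ = 0 ✓
  P=0, Q=0, R=0, S=0, T=1: formula gives 1, φ = 1 ✓
  P=0, Q=0, R=0, S=1, T=0: formula gives 1, φ = 1 ✓
  P=0, Q=0, R=0, S=1, T=1: formula gives 0, φ = 0 ✓
  …and likewise for the remaining 28 rows.
All 32 rows match — the expression computes φ exactly.

Yes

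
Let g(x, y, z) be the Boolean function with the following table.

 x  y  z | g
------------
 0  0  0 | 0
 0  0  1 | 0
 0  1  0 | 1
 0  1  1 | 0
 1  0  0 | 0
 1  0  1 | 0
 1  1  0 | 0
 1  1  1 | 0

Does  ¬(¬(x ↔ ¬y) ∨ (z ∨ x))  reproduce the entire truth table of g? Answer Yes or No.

Evaluate ¬(¬(x ↔ ¬y) ∨ (z ∨ x)) on each row and compare to g:
  x=0, y=0, z=0: formula gives 0, g = 0 ✓
  x=0, y=0, z=1: formula gives 0, g = 0 ✓
  x=0, y=1, z=0: formula gives 1, g = 1 ✓
  x=0, y=1, z=1: formula gives 0, g = 0 ✓
  x=1, y=0, z=0: formula gives 0, g = 0 ✓
  … (the remaining 3 rows also agree.)
No disagreement on any input; they are logically equivalent.

Yes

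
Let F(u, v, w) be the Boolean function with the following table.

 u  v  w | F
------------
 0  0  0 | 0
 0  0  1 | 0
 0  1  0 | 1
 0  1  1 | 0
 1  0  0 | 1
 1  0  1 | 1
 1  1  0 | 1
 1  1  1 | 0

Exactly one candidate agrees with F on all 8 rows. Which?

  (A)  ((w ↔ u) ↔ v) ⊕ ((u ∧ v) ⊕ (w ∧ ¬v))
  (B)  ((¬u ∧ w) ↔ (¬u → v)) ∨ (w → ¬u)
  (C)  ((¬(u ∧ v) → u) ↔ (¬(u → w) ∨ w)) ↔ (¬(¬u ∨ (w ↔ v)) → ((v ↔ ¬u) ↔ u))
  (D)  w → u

A

(B) fails at (0,0,0): the formula yields 1, F is 0.
(C) fails at (0,0,0): the formula yields 1, F is 0.
(D) fails at (0,0,0): the formula yields 1, F is 0.
(A) is the remaining candidate, and it agrees with F on all 8 inputs.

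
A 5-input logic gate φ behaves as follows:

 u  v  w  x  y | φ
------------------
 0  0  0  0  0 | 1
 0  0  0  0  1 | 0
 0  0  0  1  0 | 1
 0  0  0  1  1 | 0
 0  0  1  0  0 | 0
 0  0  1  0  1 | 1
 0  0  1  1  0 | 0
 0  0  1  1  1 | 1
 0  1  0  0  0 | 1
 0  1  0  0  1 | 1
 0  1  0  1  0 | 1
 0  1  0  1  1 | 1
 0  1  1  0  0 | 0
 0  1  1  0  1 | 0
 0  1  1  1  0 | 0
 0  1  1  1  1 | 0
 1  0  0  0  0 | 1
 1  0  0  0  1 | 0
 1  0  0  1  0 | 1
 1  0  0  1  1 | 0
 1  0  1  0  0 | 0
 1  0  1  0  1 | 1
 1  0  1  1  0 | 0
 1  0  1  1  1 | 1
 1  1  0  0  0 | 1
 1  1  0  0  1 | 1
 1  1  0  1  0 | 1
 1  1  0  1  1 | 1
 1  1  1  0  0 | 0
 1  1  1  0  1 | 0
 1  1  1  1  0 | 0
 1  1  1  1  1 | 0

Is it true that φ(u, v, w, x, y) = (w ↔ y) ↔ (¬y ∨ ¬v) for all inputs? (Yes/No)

Yes

Check the formula against φ row by row:
  u=0, v=0, w=0, x=0, y=0: formula gives 1, φ = 1 ✓
  u=0, v=0, w=0, x=0, y=1: formula gives 0, φ = 0 ✓
  u=0, v=0, w=0, x=1, y=0: formula gives 1, φ = 1 ✓
  u=0, v=0, w=0, x=1, y=1: formula gives 0, φ = 0 ✓
  … (the remaining 28 rows also agree.)
No disagreement on any input; they are logically equivalent.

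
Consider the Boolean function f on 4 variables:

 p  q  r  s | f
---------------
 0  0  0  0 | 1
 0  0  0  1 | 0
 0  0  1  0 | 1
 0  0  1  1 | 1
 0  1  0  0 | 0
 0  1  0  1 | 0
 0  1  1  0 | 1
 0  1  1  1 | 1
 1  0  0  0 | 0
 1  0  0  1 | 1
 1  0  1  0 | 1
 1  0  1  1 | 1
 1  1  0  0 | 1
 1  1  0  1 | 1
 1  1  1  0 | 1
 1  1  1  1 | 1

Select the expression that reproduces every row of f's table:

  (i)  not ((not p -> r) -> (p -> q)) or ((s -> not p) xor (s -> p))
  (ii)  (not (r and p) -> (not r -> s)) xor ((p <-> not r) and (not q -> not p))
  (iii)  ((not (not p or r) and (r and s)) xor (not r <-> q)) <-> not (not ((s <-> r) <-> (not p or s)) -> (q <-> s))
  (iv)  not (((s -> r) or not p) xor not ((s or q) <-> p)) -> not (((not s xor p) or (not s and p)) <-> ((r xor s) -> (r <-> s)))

iv

(i) disagrees with f on (0,0,0,0) (formula → 0, table → 1); rule it out.
(ii) disagrees with f on (0,0,0,0) (formula → 0, table → 1); rule it out.
(iii) disagrees with f on (0,0,1,0) (formula → 0, table → 1); rule it out.
(iv) is the remaining candidate, and it agrees with f on all 16 inputs.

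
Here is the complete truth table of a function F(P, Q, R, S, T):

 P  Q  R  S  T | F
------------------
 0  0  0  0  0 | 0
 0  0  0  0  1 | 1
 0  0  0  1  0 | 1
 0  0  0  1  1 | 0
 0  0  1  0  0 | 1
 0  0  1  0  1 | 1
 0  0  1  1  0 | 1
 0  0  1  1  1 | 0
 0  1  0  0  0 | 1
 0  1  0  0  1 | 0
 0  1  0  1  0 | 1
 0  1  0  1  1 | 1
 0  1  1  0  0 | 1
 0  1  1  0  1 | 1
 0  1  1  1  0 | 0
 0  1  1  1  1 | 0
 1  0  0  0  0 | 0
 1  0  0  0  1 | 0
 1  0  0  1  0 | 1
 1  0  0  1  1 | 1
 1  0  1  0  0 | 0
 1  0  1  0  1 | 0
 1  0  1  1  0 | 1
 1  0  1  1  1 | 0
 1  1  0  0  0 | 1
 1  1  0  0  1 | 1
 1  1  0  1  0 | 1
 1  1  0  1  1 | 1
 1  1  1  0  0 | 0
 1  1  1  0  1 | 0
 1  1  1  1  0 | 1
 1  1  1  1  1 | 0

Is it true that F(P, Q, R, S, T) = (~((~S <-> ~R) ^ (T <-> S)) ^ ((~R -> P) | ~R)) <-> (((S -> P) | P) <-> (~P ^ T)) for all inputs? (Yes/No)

No

Check the formula against F row by row:
  P=0, Q=0, R=0, S=0, T=0: formula gives 0, F = 0 ✓
  P=0, Q=0, R=0, S=0, T=1: formula gives 0, but F = 1 ✗
Since they disagree at (0,0,0,0,1), the expression is not a correct formula for F.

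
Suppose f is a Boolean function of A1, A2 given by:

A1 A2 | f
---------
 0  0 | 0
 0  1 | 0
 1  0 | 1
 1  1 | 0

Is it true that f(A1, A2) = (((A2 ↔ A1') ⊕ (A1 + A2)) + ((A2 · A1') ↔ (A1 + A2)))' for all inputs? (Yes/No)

Yes

Test each input against both f and the formula:
  A1=0, A2=0: formula gives 0, f = 0 ✓
  A1=0, A2=1: formula gives 0, f = 0 ✓
  A1=1, A2=0: formula gives 1, f = 1 ✓
  A1=1, A2=1: formula gives 0, f = 0 ✓
All 4 rows match — the expression computes f exactly.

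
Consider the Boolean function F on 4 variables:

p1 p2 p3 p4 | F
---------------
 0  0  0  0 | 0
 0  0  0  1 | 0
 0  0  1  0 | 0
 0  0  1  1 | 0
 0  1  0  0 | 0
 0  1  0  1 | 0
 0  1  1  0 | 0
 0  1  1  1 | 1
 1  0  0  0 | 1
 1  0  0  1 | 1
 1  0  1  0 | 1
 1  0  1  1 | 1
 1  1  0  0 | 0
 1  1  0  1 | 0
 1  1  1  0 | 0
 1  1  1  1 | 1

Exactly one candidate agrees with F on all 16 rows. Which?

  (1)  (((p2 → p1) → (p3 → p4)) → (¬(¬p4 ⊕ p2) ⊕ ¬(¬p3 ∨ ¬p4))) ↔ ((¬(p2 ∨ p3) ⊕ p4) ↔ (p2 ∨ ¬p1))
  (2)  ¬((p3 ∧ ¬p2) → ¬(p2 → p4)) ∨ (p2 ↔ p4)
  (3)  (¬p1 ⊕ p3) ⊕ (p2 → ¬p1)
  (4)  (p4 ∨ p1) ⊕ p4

1

(2) disagrees with F on (0,0,0,0) (formula → 1, table → 0); rule it out.
(3) disagrees with F on (0,0,1,0) (formula → 1, table → 0); rule it out.
(4) disagrees with F on (0,1,1,1) (formula → 0, table → 1); rule it out.
(1) is the remaining candidate, and it agrees with F on all 16 inputs.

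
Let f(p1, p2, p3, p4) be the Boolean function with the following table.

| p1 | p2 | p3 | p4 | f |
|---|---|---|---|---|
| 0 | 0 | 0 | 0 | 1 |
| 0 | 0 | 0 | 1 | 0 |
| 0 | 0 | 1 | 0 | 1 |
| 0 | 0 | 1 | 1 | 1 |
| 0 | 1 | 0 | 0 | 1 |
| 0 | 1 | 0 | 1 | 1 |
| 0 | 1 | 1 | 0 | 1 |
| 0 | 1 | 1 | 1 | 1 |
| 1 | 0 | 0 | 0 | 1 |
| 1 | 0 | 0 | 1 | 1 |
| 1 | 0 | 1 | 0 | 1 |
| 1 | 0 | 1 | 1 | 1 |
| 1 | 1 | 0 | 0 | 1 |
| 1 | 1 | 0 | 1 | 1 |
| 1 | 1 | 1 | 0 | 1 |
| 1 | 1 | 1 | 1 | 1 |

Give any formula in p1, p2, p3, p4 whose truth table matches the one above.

f(p1, p2, p3, p4) = ¬(((¬p1 ∧ ¬p2) ∧ ¬p3) ∧ p4)

f is 0 on exactly one input, (0,0,0,1), whose minterm is ¬p1·¬p2·¬p3·p4. So f is the negation of that single conjunction.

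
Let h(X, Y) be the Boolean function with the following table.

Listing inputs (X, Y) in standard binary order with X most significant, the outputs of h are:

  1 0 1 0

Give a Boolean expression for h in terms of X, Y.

The output is the negation of Y.

h(X, Y) = ¬Y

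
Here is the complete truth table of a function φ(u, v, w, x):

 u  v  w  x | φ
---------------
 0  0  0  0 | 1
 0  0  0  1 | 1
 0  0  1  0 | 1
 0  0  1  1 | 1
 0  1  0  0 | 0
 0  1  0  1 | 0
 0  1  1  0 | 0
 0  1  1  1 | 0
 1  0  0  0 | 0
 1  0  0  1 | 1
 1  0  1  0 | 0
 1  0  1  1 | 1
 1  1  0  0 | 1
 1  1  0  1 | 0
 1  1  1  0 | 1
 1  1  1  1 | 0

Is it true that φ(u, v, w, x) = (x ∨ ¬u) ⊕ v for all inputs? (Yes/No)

Yes

Test each input against both φ and the formula:
  u=0, v=0, w=0, x=0: formula gives 1, φ = 1 ✓
  u=0, v=0, w=0, x=1: formula gives 1, φ = 1 ✓
  u=0, v=0, w=1, x=0: formula gives 1, φ = 1 ✓
  u=0, v=0, w=1, x=1: formula gives 1, φ = 1 ✓
  … (the remaining 12 rows also agree.)
No disagreement on any input; they are logically equivalent.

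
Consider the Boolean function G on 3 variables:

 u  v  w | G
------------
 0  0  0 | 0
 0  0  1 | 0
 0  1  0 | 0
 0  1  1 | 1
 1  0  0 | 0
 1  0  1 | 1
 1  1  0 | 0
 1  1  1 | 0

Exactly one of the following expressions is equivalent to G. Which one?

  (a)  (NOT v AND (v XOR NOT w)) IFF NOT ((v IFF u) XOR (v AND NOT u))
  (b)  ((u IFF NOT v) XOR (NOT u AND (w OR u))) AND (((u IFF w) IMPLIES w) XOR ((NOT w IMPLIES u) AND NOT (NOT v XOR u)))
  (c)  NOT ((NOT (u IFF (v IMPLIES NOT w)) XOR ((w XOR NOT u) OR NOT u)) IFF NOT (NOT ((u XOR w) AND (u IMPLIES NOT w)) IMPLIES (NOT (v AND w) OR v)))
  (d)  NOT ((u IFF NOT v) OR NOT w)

(a): at (0,0,1) it gives 1, but G = 0 — eliminated.
(b): at (0,0,1) it gives 1, but G = 0 — eliminated.
(d): at (0,0,1) it gives 1, but G = 0 — eliminated.
(c) is the remaining candidate, and it agrees with G on all 8 inputs.

c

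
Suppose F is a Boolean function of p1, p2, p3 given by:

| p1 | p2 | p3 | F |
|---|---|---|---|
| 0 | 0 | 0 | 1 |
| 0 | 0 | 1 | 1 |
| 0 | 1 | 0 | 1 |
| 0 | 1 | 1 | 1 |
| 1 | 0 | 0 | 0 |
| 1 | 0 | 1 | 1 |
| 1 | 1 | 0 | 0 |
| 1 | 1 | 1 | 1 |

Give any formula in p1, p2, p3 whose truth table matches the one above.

F(p1, p2, p3) = ¬(((p1 ∧ ¬p2) ∧ ¬p3) ∨ ((p1 ∧ p2) ∧ ¬p3))

The 0-rows are (1,0,0), (1,1,0). Take each as a conjunction (p1·¬p2·¬p3, p1·p2·¬p3), form their disjunction, and complement — that gives a formula that is 1 everywhere F is.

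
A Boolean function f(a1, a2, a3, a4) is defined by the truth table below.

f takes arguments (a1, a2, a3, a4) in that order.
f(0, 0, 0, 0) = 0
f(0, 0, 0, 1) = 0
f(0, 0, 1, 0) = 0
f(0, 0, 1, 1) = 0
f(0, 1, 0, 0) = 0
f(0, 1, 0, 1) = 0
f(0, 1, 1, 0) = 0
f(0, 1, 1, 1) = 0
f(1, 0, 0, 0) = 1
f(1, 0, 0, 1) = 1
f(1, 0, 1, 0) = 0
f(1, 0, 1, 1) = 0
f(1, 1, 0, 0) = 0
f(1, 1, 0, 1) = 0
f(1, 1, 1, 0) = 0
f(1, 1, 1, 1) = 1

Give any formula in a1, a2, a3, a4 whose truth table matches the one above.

f(a1, a2, a3, a4) = ((((a1 ∧ ¬a2) ∧ ¬a3) ∧ ¬a4) ∨ (((a1 ∧ ¬a2) ∧ ¬a3) ∧ a4)) ∨ (((a1 ∧ a2) ∧ a3) ∧ a4)

f=1 on 3 inputs: (1,0,0,0), (1,0,0,1), (1,1,1,1). Reading each as a conjunction of literals (a1·¬a2·¬a3·¬a4, a1·¬a2·¬a3·a4, a1·a2·a3·a4) and taking the OR gives the canonical DNF.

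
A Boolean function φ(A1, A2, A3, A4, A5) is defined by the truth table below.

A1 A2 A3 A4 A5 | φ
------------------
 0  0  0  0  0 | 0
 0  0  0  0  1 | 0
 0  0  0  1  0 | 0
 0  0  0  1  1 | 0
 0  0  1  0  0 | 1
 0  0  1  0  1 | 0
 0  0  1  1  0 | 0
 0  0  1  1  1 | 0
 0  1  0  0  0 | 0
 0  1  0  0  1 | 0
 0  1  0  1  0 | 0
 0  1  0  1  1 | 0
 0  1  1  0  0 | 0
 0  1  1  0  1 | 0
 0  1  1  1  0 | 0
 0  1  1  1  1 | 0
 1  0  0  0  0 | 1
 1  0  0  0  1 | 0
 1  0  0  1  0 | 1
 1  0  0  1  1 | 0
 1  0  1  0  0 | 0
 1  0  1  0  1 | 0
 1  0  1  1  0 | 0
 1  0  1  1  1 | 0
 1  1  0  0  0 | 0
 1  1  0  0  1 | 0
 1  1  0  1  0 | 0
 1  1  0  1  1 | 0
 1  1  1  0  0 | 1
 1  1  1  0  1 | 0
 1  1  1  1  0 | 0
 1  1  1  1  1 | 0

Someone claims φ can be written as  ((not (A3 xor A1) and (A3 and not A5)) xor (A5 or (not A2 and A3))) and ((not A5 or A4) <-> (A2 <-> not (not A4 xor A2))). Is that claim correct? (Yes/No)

No

Check the formula against φ row by row:
  A1=0, A2=0, A3=0, A4=0, A5=0: formula gives 0, φ = 0 ✓
  A1=0, A2=0, A3=0, A4=0, A5=1: formula gives 0, φ = 0 ✓
  A1=0, A2=0, A3=0, A4=1, A5=0: formula gives 0, φ = 0 ✓
  A1=0, A2=0, A3=0, A4=1, A5=1: formula gives 0, φ = 0 ✓
  …
  A1=1, A2=0, A3=0, A4=0, A5=0: formula gives 0, but φ = 1 ✗
A single disagreement suffices: at (1,0,0,0,0) they differ, so the formula does not compute φ.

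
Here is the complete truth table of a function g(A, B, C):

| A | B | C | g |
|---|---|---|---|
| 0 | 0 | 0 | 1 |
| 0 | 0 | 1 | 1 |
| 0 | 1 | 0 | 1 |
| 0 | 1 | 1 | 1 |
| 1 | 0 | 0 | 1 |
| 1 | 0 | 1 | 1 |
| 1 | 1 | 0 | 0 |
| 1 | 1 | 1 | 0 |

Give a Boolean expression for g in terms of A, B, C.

g(A, B, C) = NOT (((A AND B) AND NOT C) OR ((A AND B) AND C))

g is 0 on only 2 rows — (1,1,0), (1,1,1). Writing each as a minterm (A·B·¬C, A·B·C) and OR-ing them characterizes exactly where g=0, so g is the negation of that disjunction.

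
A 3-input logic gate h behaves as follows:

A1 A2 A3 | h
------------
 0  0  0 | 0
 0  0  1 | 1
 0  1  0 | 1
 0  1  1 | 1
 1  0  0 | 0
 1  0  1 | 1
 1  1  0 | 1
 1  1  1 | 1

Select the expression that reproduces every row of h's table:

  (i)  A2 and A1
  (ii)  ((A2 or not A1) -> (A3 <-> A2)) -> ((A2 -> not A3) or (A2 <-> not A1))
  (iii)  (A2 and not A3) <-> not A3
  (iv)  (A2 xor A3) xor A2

iii

(i) disagrees with h on (0,0,1) (formula → 0, table → 1); rule it out.
(ii) disagrees with h on (0,0,0) (formula → 1, table → 0); rule it out.
(iv) disagrees with h on (0,1,0) (formula → 0, table → 1); rule it out.
Only (iii) survives; checking it on all 8 rows confirms it matches h.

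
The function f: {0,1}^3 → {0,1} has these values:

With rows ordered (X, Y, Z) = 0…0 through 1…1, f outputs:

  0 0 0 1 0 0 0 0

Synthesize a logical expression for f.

f(X, Y, Z) = (¬X ∧ Y) ∧ Z

Only row (0,1,1) gives 1. That row's minterm ¬X·Y·Z is f directly.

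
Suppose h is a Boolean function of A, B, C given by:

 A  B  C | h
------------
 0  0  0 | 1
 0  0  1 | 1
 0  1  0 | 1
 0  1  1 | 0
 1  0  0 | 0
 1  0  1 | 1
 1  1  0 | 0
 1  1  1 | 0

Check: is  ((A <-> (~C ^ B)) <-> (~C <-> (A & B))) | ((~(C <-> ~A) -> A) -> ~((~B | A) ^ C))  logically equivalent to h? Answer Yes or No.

Evaluate ((A <-> (~C ^ B)) <-> (~C <-> (A & B))) | ((~(C <-> ~A) -> A) -> ~((~B | A) ^ C)) on each row and compare to h:
  A=0, B=0, C=0: formula gives 1, h = 1 ✓
  A=0, B=0, C=1: formula gives 1, h = 1 ✓
  A=0, B=1, C=0: formula gives 1, h = 1 ✓
  A=0, B=1, C=1: formula gives 0, h = 0 ✓
  A=1, B=0, C=0: formula gives 0, h = 0 ✓
  …
  A=1, B=1, C=1: formula gives 1, but h = 0 ✗
Row (1,1,1) is a counterexample, so the formula is not equivalent to h.

No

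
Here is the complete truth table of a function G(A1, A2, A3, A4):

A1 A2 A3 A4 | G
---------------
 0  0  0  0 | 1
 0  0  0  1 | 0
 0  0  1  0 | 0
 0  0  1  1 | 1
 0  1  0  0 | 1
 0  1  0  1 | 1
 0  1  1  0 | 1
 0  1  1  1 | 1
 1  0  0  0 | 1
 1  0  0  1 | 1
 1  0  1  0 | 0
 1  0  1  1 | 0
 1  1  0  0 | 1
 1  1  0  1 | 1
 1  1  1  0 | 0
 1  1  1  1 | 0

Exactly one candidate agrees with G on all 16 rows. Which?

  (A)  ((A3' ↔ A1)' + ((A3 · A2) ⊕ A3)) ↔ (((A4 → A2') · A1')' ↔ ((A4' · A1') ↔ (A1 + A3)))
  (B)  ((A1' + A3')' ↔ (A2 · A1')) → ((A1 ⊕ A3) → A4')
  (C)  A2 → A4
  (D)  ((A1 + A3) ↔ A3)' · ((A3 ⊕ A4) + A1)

(B) fails at (0,0,0,1): the formula yields 1, G is 0.
(C) fails at (0,0,0,1): the formula yields 1, G is 0.
(D) fails at (0,0,0,0): the formula yields 0, G is 1.
Only (A) survives; checking it on all 16 rows confirms it matches G.

A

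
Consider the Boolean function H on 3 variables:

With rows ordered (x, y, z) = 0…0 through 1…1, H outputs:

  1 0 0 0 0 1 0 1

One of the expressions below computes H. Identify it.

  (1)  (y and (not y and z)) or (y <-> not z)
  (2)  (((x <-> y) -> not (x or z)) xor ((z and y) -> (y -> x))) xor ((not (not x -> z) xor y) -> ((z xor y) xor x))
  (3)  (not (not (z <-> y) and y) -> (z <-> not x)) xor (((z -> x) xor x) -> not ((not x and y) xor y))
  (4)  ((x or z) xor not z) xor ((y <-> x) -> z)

3

(1) disagrees with H on (0,0,0) (formula → 0, table → 1); rule it out.
(2) disagrees with H on (0,0,0) (formula → 0, table → 1); rule it out.
(4) disagrees with H on (1,0,0) (formula → 1, table → 0); rule it out.
That leaves (3). Evaluating it on every row reproduces the table of H exactly.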